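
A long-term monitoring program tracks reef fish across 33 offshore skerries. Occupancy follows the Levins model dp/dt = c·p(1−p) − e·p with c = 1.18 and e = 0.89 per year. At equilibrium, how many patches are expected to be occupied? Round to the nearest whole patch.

8

p* = 1 − e/c = 1 − 0.89/1.18 = 0.2458.
Expected occupied patches = N × p* = 33 × 0.2458 = 8.11 ≈ 8.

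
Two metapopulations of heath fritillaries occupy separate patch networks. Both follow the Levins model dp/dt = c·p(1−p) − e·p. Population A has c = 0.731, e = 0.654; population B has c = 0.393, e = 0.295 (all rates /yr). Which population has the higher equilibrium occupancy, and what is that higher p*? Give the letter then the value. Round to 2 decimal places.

A: p*_A = 1 − 0.654/0.731 = 0.1053.
B: p*_B = 1 − 0.295/0.393 = 0.2494.
B is higher at 0.2494.

B, 0.25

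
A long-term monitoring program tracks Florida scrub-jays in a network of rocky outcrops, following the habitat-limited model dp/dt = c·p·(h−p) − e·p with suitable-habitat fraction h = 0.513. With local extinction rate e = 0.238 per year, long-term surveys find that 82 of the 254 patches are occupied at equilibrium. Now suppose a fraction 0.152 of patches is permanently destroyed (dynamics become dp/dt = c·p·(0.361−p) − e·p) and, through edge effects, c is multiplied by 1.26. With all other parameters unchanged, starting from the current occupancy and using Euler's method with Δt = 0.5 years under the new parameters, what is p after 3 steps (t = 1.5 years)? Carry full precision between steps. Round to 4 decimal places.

0.2607

Observed p* = 82/254 = 0.32283.
Balance c(h−p*) = e gives c = e/(0.513 − 0.32283) = 0.238/0.19017 = 1.25154.
Starting from p₀ = 0.32283; update p ← p + (dp/dt)·Δt with the new parameters.
t = 0.5: p = 0.32283 + (-0.02870) = 0.29413
t = 1: p = 0.29413 + (-0.01949) = 0.27464
t = 1.5: p = 0.27464 + (-0.01398) = 0.26066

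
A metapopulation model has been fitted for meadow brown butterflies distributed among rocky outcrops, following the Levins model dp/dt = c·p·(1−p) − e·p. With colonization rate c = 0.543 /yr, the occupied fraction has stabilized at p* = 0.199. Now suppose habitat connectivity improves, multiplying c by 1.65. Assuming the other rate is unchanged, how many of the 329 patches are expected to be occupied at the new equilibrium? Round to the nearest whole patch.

Balance c(1−p*) = e gives e = 0.543×(1 − 0.19900) = 0.43494.
New p* = 1 − e/c = 1 − 0.43494/0.89595 = 0.51455.
Expected occupied = 329 × 0.51455 = 169.29 ≈ 169.

169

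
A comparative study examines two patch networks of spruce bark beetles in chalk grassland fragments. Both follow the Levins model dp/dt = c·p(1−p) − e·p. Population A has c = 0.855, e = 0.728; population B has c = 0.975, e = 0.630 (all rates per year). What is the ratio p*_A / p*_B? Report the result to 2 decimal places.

A: p*_A = 1 − 0.728/0.855 = 0.1485.
B: p*_B = 1 − 0.630/0.975 = 0.3538.
p*_A / p*_B = 0.1485/0.3538 = 0.4198.

0.42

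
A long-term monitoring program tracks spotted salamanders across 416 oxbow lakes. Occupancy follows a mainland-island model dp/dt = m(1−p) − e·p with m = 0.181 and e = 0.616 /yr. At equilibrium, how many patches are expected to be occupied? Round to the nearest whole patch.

94

p* = m/(m+e) = 0.181/0.7970 = 0.2271.
Expected occupied patches = N × p* = 416 × 0.2271 = 94.47 ≈ 94.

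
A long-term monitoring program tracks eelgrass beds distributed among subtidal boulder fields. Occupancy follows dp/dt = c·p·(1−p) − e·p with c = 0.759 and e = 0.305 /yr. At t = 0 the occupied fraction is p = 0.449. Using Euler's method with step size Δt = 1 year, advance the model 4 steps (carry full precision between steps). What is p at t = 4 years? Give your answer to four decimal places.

0.5774

Update rule: p ← p + [c·p·(1−p) − e·p]·Δt with Δt = 1.
step 1: Δp = +0.05083, p = 0.49983
step 2: Δp = +0.03730, p = 0.53713
step 3: Δp = +0.02488, p = 0.56201
step 4: Δp = +0.01542, p = 0.57743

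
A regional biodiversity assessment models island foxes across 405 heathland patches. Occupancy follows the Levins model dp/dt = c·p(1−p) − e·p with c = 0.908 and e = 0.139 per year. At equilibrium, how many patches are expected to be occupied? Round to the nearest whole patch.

343

p* = 1 − e/c = 1 − 0.139/0.908 = 0.8469.
Expected occupied patches = N × p* = 405 × 0.8469 = 343.00 ≈ 343.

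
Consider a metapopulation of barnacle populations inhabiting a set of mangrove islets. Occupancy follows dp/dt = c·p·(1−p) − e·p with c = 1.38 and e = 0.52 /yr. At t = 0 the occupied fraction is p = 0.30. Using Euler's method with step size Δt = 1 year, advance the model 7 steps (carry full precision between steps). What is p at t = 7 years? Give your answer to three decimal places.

Update rule: p ← p + [c·p·(1−p) − e·p]·Δt with Δt = 1.
  1  |  dp/dt·Δt = +0.133800  |  p_1 = 0.433800
  2  |  dp/dt·Δt = +0.113376  |  p_2 = 0.547176
  3  |  dp/dt·Δt = +0.057397  |  p_3 = 0.604573
  4  |  dp/dt·Δt = +0.015531  |  p_4 = 0.620104
  5  |  dp/dt·Δt = +0.002639  |  p_5 = 0.622743
  6  |  dp/dt·Δt = +0.000382  |  p_6 = 0.623126
  7  |  dp/dt·Δt = +0.000054  |  p_7 = 0.623180

0.623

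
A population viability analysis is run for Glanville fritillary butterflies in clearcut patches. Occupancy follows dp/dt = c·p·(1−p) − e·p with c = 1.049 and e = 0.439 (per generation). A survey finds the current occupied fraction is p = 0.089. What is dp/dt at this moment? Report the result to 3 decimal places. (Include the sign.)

0.046

Colonization term: c·p·(1−p) = 1.049×0.089×0.9110 = 0.08505.
Extinction term: e·p = 0.03907.
dp/dt = 0.08505 − 0.03907 = 0.04598.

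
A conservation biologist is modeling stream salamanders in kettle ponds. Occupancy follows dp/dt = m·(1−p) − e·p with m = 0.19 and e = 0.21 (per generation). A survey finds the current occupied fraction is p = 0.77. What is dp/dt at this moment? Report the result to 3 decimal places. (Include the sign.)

-0.118

Colonization term: m·(1−p) = 0.19×0.2300 = 0.04370.
Extinction term: e·p = 0.16170.
dp/dt = 0.04370 − 0.16170 = -0.11800.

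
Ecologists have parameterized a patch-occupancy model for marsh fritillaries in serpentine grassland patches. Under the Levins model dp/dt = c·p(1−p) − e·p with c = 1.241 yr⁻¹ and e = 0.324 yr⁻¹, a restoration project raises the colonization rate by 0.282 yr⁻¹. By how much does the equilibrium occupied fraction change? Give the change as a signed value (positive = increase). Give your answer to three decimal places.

Before: p* = 1 − 0.324/1.241 = 0.7389.
After the change, c = 1.523, e = 0.324, so p* = 1 − 0.324/1.523 = 0.7873.
Δp* = 0.7873 − 0.7389 = +0.0483.

0.048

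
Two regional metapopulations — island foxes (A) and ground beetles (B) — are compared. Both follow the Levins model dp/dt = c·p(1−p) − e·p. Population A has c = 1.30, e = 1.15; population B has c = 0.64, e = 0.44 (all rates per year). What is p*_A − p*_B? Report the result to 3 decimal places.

-0.197

A: p*_A = 1 − 1.15/1.30 = 0.1154.
B: p*_B = 1 − 0.44/0.64 = 0.3125.
p*_A − p*_B = 0.1154 − 0.3125 = -0.1971.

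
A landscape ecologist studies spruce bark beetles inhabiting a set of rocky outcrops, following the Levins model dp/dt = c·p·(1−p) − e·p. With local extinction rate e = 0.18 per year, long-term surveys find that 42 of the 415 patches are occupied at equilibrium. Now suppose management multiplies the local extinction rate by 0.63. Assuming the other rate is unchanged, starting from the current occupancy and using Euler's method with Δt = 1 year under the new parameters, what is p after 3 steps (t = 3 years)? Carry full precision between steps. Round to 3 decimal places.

Observed p* = 42/415 = 0.10120.
Balance c(1−p*) = e gives c = e/(1 − 0.10120) = 0.18/0.89880 = 0.20027.
Starting from p₀ = 0.10120; update p ← p + (dp/dt)·Δt with the new parameters.
t = 1: p = 0.10120 + (+0.00674) = 0.10795
t = 2: p = 0.10795 + (+0.00704) = 0.11499
t = 3: p = 0.11499 + (+0.00734) = 0.12233

0.122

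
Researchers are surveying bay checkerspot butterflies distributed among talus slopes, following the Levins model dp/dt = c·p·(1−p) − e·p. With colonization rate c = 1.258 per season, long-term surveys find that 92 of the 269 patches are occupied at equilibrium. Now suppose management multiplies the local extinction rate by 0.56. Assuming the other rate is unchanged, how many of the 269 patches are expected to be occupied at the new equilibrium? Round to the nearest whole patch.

170

Observed p* = 92/269 = 0.34201.
Balance c(1−p*) = e gives e = 1.258×(1 − 0.34201) = 0.82775.
New p* = 1 − e/c = 1 − 0.46354/1.25800 = 0.63153.
Expected occupied = 269 × 0.63153 = 169.88 ≈ 170.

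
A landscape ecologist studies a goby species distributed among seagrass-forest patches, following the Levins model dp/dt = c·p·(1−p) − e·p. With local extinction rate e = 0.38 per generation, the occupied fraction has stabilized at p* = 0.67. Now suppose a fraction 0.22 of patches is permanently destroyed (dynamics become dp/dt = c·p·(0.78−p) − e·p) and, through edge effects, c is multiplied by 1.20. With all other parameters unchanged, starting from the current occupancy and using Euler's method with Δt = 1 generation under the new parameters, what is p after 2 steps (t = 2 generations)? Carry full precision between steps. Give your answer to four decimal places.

Balance c(1−p*) = e gives c = e/(1 − 0.67000) = 0.38/0.33000 = 1.15152.
Starting from p₀ = 0.67000; update p ← p + (dp/dt)·Δt with the new parameters.
t = 1: p = 0.67000 + (-0.15276) = 0.51724
t = 2: p = 0.51724 + (-0.00875) = 0.50849

0.5085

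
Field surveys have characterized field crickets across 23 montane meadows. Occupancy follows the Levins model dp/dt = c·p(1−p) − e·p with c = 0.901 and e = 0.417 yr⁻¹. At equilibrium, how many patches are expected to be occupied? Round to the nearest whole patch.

12

p* = 1 − e/c = 1 − 0.417/0.901 = 0.5372.
Expected occupied patches = N × p* = 23 × 0.5372 = 12.36 ≈ 12.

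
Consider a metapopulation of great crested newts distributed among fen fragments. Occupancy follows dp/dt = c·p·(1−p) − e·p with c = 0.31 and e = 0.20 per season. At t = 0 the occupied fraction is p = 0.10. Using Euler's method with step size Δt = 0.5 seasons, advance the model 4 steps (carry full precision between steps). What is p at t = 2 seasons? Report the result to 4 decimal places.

Update rule: p ← p + [c·p·(1−p) − e·p]·Δt with Δt = 0.5.
step 1: Δp = +0.00395, p = 0.10395
step 2: Δp = +0.00404, p = 0.10799
step 3: Δp = +0.00413, p = 0.11212
step 4: Δp = +0.00422, p = 0.11634

0.1163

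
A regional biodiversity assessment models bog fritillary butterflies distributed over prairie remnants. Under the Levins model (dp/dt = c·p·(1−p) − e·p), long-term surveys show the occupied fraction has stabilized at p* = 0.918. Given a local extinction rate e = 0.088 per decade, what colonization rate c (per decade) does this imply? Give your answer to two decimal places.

1.07

At equilibrium c(1−p*) = e, so c = e/(1−p*).
c = 0.088/(1 − 0.918) = 0.088/0.0820 = 1.0732.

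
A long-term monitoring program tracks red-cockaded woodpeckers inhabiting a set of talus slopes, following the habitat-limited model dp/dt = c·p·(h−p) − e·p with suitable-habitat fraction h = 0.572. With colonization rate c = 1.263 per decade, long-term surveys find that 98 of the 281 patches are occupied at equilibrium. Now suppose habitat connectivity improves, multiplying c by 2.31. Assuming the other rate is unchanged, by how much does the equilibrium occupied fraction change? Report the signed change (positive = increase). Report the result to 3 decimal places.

0.127

Observed p* = 98/281 = 0.34875.
Balance c(h−p*) = e gives e = 1.263×(0.572 − 0.34875) = 0.28196.
New p* = 0.572 − e/c = 0.572 − 0.28196/2.91753 = 0.47536.
Δp* = 0.47536 − 0.34875 = +0.12661.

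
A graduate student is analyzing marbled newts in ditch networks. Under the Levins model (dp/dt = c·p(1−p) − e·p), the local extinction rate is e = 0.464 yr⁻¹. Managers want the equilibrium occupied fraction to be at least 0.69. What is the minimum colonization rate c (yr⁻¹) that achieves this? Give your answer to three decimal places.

1.497

p* = 1 − e/c ≥ 0.69 requires e/c ≤ 0.3100, i.e. c ≥ e/0.3100.
c_min = 0.464/0.3100 = 1.4968.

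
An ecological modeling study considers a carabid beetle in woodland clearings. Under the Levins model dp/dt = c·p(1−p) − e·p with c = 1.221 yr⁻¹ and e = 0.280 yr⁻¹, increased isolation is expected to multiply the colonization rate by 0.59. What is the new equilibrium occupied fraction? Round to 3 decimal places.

0.611

Before: p* = 1 − 0.280/1.221 = 0.7707.
After the change, c = 0.72039, e = 0.28, so p* = 1 − 0.28/0.72039 = 0.6113.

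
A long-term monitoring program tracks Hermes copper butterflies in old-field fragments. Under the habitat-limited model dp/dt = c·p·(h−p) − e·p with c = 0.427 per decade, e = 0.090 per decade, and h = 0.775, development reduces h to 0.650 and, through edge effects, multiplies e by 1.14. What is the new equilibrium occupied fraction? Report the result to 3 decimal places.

0.410

Before: p* = h − e/c = 0.775 − 0.090/0.427 = 0.775 − 0.2108 = 0.5642.
After: c = 0.427, e = 0.1026, h = 0.650; p* = 0.650 − 0.1026/0.427 = 0.4097.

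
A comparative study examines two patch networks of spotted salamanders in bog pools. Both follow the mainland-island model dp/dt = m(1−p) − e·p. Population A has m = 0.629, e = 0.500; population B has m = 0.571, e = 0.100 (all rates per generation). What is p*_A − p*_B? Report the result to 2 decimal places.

A: p*_A = m/(m+e) = 0.629/1.1290 = 0.5571.
B: p*_B = 0.571/0.6710 = 0.8510.
p*_A − p*_B = 0.5571 − 0.8510 = -0.2938.

-0.29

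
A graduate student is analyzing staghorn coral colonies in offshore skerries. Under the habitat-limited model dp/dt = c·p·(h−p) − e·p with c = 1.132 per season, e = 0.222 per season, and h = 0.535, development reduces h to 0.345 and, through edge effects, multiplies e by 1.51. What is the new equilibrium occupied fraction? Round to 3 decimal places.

Before: p* = h − e/c = 0.535 − 0.222/1.132 = 0.535 − 0.1961 = 0.3389.
After: c = 1.132, e = 0.33522, h = 0.345; p* = 0.345 − 0.33522/1.132 = 0.0489.

0.049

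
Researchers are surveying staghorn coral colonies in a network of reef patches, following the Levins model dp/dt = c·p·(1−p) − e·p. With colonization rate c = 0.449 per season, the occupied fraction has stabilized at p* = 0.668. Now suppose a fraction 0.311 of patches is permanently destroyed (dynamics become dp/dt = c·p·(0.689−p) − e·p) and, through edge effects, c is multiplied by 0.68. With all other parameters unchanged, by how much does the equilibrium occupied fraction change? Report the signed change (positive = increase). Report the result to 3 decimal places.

Balance c(1−p*) = e gives e = 0.449×(1 − 0.66800) = 0.14907.
New p* = 0.689 − e/c = 0.689 − 0.14907/0.30532 = 0.20076.
Δp* = 0.20076 − 0.66800 = -0.46724.

-0.467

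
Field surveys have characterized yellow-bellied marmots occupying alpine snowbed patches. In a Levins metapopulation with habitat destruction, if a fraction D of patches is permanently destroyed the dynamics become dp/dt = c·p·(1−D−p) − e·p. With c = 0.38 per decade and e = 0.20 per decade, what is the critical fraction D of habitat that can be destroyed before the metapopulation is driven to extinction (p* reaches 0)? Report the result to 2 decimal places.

The nontrivial equilibrium is p* = (1−D) − e/c; extinction occurs when this hits zero.
So D_crit = 1 − e/c = 1 − 0.20/0.38 = 1 − 0.5263 = 0.4737.
This equals the undisturbed p*, a classic result of Lande's extension.

0.47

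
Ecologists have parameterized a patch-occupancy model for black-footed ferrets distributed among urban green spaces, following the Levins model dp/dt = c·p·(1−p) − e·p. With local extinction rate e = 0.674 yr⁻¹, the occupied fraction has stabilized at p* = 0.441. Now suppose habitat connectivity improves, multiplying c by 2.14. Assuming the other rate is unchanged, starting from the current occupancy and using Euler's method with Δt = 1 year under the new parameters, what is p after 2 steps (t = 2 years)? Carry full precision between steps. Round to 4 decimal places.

0.6972

Balance c(1−p*) = e gives c = e/(1 − 0.44100) = 0.674/0.55900 = 1.20572.
Starting from p₀ = 0.44100; update p ← p + (dp/dt)·Δt with the new parameters.
p: 0.44100 → 0.77985  (Δp = +0.33885)
p: 0.77985 → 0.69722  (Δp = -0.08262)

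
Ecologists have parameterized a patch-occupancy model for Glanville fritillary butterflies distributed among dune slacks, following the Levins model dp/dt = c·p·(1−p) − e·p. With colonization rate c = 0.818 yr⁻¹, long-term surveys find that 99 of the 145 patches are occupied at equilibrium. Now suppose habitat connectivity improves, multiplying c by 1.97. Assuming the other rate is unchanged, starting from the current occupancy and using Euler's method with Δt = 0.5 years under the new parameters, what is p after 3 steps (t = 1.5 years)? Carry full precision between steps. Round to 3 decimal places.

Observed p* = 99/145 = 0.68276.
Balance c(1−p*) = e gives e = 0.818×(1 − 0.68276) = 0.25950.
Starting from p₀ = 0.68276; update p ← p + (dp/dt)·Δt with the new parameters.
t = 0.5: p = 0.68276 + (+0.08593) = 0.76869
t = 1: p = 0.76869 + (+0.04352) = 0.81221
t = 1.5: p = 0.81221 + (+0.01751) = 0.82972

0.830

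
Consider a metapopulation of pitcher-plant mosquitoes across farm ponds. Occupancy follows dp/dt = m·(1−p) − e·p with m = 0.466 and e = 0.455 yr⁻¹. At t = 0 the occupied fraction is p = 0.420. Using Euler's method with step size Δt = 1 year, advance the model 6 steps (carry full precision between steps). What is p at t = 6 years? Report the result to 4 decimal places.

0.5060

Update rule: p ← p + [m·(1−p) − e·p]·Δt with Δt = 1.
step 1: Δp = +0.07918, p = 0.49918
step 2: Δp = +0.00626, p = 0.50544
step 3: Δp = +0.00049, p = 0.50593
step 4: Δp = +0.00004, p = 0.50597
step 5: Δp = +0.00000, p = 0.50597
step 6: Δp = +0.00000, p = 0.50597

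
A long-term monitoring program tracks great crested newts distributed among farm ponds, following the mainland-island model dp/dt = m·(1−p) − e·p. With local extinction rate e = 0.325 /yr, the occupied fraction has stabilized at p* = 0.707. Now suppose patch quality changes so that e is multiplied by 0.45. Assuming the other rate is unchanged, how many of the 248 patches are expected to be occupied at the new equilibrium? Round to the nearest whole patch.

209

Balance m(1−p*) = e·p* gives m = e·p*/(1−p*) = 0.325×0.70700/0.29300 = 0.78422.
New p* = m/(m+e) = 0.78422/(0.78422+0.14625) = 0.84282.
Expected occupied = 248 × 0.84282 = 209.02 ≈ 209.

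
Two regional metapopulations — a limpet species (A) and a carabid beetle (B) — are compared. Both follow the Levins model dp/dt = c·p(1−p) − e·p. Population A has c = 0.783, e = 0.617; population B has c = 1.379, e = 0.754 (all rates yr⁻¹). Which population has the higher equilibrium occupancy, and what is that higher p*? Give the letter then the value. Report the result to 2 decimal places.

A: p*_A = 1 − 0.617/0.783 = 0.2120.
B: p*_B = 1 − 0.754/1.379 = 0.4532.
B is higher at 0.4532.

B, 0.45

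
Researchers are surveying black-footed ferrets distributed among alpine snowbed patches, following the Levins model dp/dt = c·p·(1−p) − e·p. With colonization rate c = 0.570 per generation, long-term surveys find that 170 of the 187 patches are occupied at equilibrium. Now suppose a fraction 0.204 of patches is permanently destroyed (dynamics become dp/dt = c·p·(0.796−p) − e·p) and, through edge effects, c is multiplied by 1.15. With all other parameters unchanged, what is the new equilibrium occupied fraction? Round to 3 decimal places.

0.717

Observed p* = 170/187 = 0.90909.
Balance c(1−p*) = e gives e = 0.570×(1 − 0.90909) = 0.05182.
New p* = 0.796 − e/c = 0.796 − 0.05182/0.65550 = 0.71695.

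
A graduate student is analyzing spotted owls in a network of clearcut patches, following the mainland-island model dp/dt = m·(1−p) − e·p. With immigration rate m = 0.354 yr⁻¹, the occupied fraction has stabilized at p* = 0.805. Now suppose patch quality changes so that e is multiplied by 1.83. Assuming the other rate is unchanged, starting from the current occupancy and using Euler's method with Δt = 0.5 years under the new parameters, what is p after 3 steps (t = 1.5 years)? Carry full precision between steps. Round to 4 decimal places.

Balance m(1−p*) = e·p* gives e = m(1−p*)/p* = 0.354×0.19500/0.80500 = 0.08575.
Starting from p₀ = 0.80500; update p ← p + (dp/dt)·Δt with the new parameters.
p: 0.80500 → 0.77635  (Δp = -0.02865)
p: 0.77635 → 0.75502  (Δp = -0.02133)
p: 0.75502 → 0.73914  (Δp = -0.01588)

0.7391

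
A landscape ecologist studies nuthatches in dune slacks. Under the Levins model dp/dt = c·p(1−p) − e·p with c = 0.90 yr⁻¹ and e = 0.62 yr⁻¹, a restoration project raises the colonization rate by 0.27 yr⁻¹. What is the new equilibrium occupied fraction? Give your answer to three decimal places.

0.470

Before: p* = 1 − 0.62/0.90 = 0.3111.
After the change, c = 1.17, e = 0.62, so p* = 1 − 0.62/1.17 = 0.4701.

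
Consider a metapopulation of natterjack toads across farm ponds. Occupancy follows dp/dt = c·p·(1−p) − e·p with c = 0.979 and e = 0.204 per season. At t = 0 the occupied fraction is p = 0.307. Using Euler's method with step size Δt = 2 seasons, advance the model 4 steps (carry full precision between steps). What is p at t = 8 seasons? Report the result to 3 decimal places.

Update rule: p ← p + [c·p·(1−p) − e·p]·Δt with Δt = 2.
  1  |  dp/dt·Δt = +0.291310  |  p_1 = 0.598310
  2  |  dp/dt·Δt = +0.226465  |  p_2 = 0.824776
  3  |  dp/dt·Δt = -0.053537  |  p_3 = 0.771239
  4  |  dp/dt·Δt = +0.030784  |  p_4 = 0.802022

0.802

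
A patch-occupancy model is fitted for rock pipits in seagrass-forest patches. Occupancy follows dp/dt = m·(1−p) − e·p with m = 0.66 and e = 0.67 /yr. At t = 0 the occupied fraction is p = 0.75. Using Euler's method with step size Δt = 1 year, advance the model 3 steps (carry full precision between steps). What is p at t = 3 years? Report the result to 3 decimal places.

Update rule: p ← p + [m·(1−p) − e·p]·Δt with Δt = 1.
  1  |  dp/dt·Δt = -0.337500  |  p_1 = 0.412500
  2  |  dp/dt·Δt = +0.111375  |  p_2 = 0.523875
  3  |  dp/dt·Δt = -0.036754  |  p_3 = 0.487121

0.487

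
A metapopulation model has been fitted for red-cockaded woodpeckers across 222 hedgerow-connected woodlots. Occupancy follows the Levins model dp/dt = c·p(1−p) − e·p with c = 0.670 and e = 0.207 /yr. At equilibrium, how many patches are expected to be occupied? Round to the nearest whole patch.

153

p* = 1 − e/c = 1 − 0.207/0.670 = 0.6910.
Expected occupied patches = N × p* = 222 × 0.6910 = 153.41 ≈ 153.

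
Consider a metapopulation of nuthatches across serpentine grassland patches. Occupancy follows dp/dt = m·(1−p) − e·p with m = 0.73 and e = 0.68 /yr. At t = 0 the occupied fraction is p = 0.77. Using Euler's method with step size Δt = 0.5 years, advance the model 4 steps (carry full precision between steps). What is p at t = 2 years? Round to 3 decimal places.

0.520

Update rule: p ← p + [m·(1−p) − e·p]·Δt with Δt = 0.5.
step 1: Δp = -0.17785, p = 0.59215
step 2: Δp = -0.05247, p = 0.53968
step 3: Δp = -0.01548, p = 0.52421
step 4: Δp = -0.00457, p = 0.51964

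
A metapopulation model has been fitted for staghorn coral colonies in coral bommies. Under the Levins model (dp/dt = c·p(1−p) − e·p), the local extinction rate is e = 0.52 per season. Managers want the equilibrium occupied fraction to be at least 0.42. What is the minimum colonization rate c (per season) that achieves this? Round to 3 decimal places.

p* = 1 − e/c ≥ 0.42 requires e/c ≤ 0.5800, i.e. c ≥ e/0.5800.
c_min = 0.52/0.5800 = 0.8966.

0.897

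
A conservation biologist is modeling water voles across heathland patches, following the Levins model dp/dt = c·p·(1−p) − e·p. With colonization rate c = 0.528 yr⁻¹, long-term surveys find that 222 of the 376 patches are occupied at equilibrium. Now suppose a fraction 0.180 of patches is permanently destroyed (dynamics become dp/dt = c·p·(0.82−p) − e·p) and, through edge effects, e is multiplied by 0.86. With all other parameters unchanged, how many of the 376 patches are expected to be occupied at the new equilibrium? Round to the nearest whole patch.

Observed p* = 222/376 = 0.59043.
Balance c(1−p*) = e gives e = 0.528×(1 − 0.59043) = 0.21625.
New p* = 0.82 − e/c = 0.82 − 0.18598/0.52800 = 0.46777.
Expected occupied = 376 × 0.46777 = 175.88 ≈ 176.

176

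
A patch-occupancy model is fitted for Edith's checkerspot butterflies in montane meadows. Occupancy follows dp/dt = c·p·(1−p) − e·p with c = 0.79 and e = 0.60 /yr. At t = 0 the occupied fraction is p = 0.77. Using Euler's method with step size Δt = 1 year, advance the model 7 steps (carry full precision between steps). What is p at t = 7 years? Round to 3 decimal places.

0.272

Update rule: p ← p + [c·p·(1−p) − e·p]·Δt with Δt = 1.
p: 0.77000 → 0.44791  (Δp = -0.32209)
p: 0.44791 → 0.37452  (Δp = -0.07339)
p: 0.37452 → 0.33487  (Δp = -0.03965)
p: 0.33487 → 0.30991  (Δp = -0.02496)
p: 0.30991 → 0.29292  (Δp = -0.01699)
p: 0.29292 → 0.28079  (Δp = -0.01213)
p: 0.28079 → 0.27185  (Δp = -0.00894)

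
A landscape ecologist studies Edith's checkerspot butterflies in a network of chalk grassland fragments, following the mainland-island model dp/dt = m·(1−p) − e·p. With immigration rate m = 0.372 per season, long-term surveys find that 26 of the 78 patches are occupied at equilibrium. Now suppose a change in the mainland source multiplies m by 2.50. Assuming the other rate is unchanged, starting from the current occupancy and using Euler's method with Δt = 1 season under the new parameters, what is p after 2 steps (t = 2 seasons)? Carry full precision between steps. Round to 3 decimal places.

0.455

Observed p* = 26/78 = 0.33333.
Balance m(1−p*) = e·p* gives e = m(1−p*)/p* = 0.372×0.66667/0.33333 = 0.74400.
Starting from p₀ = 0.33333; update p ← p + (dp/dt)·Δt with the new parameters.
p: 0.33333 → 0.70533  (Δp = +0.37200)
p: 0.70533 → 0.45461  (Δp = -0.25073)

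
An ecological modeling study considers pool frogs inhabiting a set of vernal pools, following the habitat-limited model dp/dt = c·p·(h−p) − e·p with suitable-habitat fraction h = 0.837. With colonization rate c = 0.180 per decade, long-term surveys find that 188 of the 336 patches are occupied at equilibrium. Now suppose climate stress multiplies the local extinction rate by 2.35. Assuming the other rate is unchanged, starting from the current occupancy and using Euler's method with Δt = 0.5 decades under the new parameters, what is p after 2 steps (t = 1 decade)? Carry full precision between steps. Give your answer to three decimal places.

Observed p* = 188/336 = 0.55952.
Balance c(h−p*) = e gives e = 0.180×(0.837 − 0.55952) = 0.04995.
Starting from p₀ = 0.55952; update p ← p + (dp/dt)·Δt with the new parameters.
step 1: Δp = -0.01886, p = 0.54066
step 2: Δp = -0.01731, p = 0.52335

0.523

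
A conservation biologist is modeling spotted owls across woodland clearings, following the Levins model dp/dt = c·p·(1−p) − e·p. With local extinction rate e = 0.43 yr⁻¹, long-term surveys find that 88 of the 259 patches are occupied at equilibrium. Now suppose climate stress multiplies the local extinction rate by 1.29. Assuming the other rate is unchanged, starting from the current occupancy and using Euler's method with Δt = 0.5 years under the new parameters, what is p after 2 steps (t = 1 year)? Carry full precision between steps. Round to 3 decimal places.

Observed p* = 88/259 = 0.33977.
Balance c(1−p*) = e gives c = e/(1 − 0.33977) = 0.43/0.66023 = 0.65129.
Starting from p₀ = 0.33977; update p ← p + (dp/dt)·Δt with the new parameters.
step 1: Δp = -0.02118, p = 0.31858
step 2: Δp = -0.01767, p = 0.30092

0.301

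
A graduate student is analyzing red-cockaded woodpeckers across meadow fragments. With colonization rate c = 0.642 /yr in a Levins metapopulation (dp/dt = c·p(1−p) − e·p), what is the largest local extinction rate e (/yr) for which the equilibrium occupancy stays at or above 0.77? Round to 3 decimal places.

1 − e/c ≥ 0.77 ⇒ e ≤ c(1 − 0.77) = 0.642 × 0.2300.
e_max = 0.1477.

0.148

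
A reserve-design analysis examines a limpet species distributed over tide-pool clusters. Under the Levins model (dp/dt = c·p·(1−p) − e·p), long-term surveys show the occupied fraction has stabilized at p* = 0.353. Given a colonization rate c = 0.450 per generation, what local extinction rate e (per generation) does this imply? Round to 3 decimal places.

0.291

At equilibrium c(1−p*) = e.
e = 0.450 × (1 − 0.353) = 0.450 × 0.6470 = 0.2912.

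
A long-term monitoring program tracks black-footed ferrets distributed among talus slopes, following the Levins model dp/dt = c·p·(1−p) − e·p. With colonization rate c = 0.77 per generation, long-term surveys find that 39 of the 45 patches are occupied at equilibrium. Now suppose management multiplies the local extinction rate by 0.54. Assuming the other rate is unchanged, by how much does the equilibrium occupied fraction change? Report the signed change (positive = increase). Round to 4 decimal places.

Observed p* = 39/45 = 0.86667.
Balance c(1−p*) = e gives e = 0.77×(1 − 0.86667) = 0.10266.
New p* = 1 − e/c = 1 − 0.05544/0.77000 = 0.92800.
Δp* = 0.92800 − 0.86667 = +0.06133.

0.0613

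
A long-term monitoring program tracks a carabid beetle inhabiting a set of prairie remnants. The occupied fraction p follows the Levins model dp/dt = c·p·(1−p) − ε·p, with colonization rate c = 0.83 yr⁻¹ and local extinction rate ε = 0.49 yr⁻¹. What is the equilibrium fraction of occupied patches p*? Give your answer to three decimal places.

0.410

At equilibrium, colonization balances extinction: c·p*·(1−p*) = ε·p*.
So p* = 1 − ε/c = 1 − 0.49/0.83 = 1 − 0.5904 = 0.4096.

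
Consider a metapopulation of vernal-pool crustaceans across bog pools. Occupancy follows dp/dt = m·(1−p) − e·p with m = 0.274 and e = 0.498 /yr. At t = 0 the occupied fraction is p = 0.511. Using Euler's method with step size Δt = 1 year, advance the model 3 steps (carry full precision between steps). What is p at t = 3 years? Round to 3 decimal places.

0.357

Update rule: p ← p + [m·(1−p) − e·p]·Δt with Δt = 1.
p: 0.51100 → 0.39051  (Δp = -0.12049)
p: 0.39051 → 0.36304  (Δp = -0.02747)
p: 0.36304 → 0.35677  (Δp = -0.00626)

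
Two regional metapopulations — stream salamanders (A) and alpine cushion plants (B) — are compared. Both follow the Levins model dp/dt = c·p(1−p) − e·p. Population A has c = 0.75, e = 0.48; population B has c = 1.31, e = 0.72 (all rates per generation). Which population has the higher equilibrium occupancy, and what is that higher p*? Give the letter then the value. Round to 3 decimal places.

A: p*_A = 1 − 0.48/0.75 = 0.3600.
B: p*_B = 1 − 0.72/1.31 = 0.4504.
B is higher at 0.4504.

B, 0.450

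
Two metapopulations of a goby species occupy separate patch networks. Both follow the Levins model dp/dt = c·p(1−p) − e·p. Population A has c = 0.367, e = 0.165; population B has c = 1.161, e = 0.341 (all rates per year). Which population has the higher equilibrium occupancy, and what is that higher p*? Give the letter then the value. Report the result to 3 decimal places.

B, 0.706

A: p*_A = 1 − 0.165/0.367 = 0.5504.
B: p*_B = 1 − 0.341/1.161 = 0.7063.
B is higher at 0.7063.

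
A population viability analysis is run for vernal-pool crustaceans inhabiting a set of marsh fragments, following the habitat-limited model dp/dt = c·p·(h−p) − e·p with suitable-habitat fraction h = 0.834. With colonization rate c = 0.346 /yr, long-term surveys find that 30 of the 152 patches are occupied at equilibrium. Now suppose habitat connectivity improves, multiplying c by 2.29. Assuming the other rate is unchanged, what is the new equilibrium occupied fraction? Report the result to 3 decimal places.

0.556

Observed p* = 30/152 = 0.19737.
Balance c(h−p*) = e gives e = 0.346×(0.834 − 0.19737) = 0.22027.
New p* = 0.834 − e/c = 0.834 − 0.22027/0.79234 = 0.55600.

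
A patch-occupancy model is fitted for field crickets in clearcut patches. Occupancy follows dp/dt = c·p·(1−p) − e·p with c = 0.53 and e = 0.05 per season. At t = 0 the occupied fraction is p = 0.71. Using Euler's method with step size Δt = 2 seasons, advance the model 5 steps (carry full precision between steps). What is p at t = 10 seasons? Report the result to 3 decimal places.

Update rule: p ← p + [c·p·(1−p) − e·p]·Δt with Δt = 2.
p: 0.71000 → 0.85725  (Δp = +0.14725)
p: 0.85725 → 0.90124  (Δp = +0.04399)
p: 0.90124 → 0.90546  (Δp = +0.00422)
p: 0.90546 → 0.90565  (Δp = +0.00019)
p: 0.90565 → 0.90566  (Δp = +0.00001)

0.906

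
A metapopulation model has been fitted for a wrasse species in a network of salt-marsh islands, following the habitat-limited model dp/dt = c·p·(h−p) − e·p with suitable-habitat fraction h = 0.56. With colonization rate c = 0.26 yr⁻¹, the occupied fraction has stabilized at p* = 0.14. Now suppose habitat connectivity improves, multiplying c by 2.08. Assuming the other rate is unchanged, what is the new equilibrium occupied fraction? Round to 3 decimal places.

Balance c(h−p*) = e gives e = 0.26×(0.56 − 0.14000) = 0.10920.
New p* = 0.56 − e/c = 0.56 − 0.10920/0.54080 = 0.35808.

0.358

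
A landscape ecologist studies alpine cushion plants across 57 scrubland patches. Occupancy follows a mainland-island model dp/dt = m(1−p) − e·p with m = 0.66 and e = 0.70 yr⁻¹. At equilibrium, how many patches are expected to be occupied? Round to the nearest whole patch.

p* = m/(m+e) = 0.66/1.3600 = 0.4853.
Expected occupied patches = N × p* = 57 × 0.4853 = 27.66 ≈ 28.

28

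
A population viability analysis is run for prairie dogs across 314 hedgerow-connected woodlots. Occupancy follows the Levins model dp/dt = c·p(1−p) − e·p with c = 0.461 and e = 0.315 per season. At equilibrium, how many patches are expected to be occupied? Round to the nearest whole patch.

99

p* = 1 − e/c = 1 − 0.315/0.461 = 0.3167.
Expected occupied patches = N × p* = 314 × 0.3167 = 99.44 ≈ 99.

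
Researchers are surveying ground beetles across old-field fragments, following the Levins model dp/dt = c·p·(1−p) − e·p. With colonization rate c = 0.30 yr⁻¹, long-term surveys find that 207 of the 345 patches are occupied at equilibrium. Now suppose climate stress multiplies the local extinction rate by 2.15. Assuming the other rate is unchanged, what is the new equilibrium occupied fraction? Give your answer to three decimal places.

0.140

Observed p* = 207/345 = 0.60000.
Balance c(1−p*) = e gives e = 0.30×(1 − 0.60000) = 0.12000.
New p* = 1 − e/c = 1 − 0.25800/0.30000 = 0.14000.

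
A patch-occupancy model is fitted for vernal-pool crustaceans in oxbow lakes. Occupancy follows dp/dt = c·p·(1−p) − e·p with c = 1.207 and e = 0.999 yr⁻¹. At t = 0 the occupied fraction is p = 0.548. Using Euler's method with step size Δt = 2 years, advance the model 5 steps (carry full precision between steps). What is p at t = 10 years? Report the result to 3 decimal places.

Update rule: p ← p + [c·p·(1−p) − e·p]·Δt with Δt = 2.
step 1: Δp = -0.49697, p = 0.05103
step 2: Δp = +0.01494, p = 0.06598
step 3: Δp = +0.01694, p = 0.08292
step 4: Δp = +0.01790, p = 0.10081
step 5: Δp = +0.01740, p = 0.11822

0.118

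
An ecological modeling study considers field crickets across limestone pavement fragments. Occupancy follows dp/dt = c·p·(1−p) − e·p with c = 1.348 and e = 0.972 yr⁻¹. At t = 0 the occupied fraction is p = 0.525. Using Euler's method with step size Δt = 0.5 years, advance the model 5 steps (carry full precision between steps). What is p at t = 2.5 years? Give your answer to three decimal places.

Update rule: p ← p + [c·p·(1−p) − e·p]·Δt with Δt = 0.5.
step 1: Δp = -0.08707, p = 0.43793
step 2: Δp = -0.04693, p = 0.39100
step 3: Δp = -0.02953, p = 0.36147
step 4: Δp = -0.02011, p = 0.34136
step 5: Δp = -0.01436, p = 0.32700

0.327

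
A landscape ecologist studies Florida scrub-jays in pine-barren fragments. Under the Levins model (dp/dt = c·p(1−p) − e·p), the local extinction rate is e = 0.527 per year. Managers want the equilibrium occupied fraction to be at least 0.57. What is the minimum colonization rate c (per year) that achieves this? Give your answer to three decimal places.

1.226

p* = 1 − e/c ≥ 0.57 requires e/c ≤ 0.4300, i.e. c ≥ e/0.4300.
c_min = 0.527/0.4300 = 1.2256.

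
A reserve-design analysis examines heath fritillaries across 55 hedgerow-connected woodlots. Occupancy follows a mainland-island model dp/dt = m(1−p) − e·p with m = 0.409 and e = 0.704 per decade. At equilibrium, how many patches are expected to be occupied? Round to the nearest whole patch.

p* = m/(m+e) = 0.409/1.1130 = 0.3675.
Expected occupied patches = N × p* = 55 × 0.3675 = 20.21 ≈ 20.

20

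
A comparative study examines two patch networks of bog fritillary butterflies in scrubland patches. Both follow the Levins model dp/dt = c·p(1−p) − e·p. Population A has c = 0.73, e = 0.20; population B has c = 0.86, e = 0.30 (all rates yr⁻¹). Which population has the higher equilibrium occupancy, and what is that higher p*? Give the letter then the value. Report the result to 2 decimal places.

A, 0.73

A: p*_A = 1 − 0.20/0.73 = 0.7260.
B: p*_B = 1 − 0.30/0.86 = 0.6512.
A is higher at 0.7260.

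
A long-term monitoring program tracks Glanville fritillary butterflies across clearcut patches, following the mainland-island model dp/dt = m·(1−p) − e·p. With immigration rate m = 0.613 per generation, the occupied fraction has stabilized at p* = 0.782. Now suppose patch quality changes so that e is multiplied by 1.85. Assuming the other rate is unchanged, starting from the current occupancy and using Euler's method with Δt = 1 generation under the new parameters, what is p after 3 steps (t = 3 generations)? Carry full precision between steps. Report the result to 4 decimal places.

0.6598

Balance m(1−p*) = e·p* gives e = m(1−p*)/p* = 0.613×0.21800/0.78200 = 0.17089.
Starting from p₀ = 0.78200; update p ← p + (dp/dt)·Δt with the new parameters.
t = 1: p = 0.78200 + (-0.11359) = 0.66841
t = 2: p = 0.66841 + (-0.00805) = 0.66036
t = 3: p = 0.66036 + (-0.00057) = 0.65979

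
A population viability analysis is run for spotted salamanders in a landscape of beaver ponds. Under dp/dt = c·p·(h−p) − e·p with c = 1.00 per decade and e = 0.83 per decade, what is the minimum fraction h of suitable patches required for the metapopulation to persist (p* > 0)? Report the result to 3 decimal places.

p* = h − e/c is positive only when h > e/c.
h_min = e/c = 0.83/1.00 = 0.8300.

0.830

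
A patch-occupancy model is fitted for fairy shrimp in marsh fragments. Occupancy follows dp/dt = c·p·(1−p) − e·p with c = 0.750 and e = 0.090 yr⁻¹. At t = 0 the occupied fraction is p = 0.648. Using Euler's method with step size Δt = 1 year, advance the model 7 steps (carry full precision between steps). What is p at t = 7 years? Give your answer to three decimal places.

0.880

Update rule: p ← p + [c·p·(1−p) − e·p]·Δt with Δt = 1.
  1  |  dp/dt·Δt = +0.112752  |  p_1 = 0.760752
  2  |  dp/dt·Δt = +0.068039  |  p_2 = 0.828791
  3  |  dp/dt·Δt = +0.031831  |  p_3 = 0.860622
  4  |  dp/dt·Δt = +0.012508  |  p_4 = 0.873130
  5  |  dp/dt·Δt = +0.004499  |  p_5 = 0.877629
  6  |  dp/dt·Δt = +0.001561  |  p_6 = 0.879190
  7  |  dp/dt·Δt = +0.000534  |  p_7 = 0.879724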